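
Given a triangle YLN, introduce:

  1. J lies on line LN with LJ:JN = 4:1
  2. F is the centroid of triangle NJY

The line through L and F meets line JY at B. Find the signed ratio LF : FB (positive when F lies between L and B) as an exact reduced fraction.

Work in coordinates with Y = (0, 0), L = (1, 0), N = (0, 1).
1. J lies on line LN with LJ:JN = 4:1 ⇒ J = (1/5, 4/5)
2. F is the centroid of triangle NJY ⇒ F = (1/15, 3/5)
line LF meets JY at B = (9/65, 36/65)
F = L + t·(B−L) with t = 13/12, so LF:FB = 13/12:-1/12

LF:FB = -13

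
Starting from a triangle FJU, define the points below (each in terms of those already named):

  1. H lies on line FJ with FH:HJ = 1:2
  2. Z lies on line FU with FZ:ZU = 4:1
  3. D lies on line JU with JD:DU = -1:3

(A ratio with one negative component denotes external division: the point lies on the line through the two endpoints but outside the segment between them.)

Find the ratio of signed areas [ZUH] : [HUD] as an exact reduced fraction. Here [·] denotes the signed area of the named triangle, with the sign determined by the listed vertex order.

Assign F = (0, 0), J = (1, 0), U = (0, 1) — the answer is frame-independent, so this choice is without loss of generality.
1. H lies on line FJ with FH:HJ = 1:2 ⇒ H = (1/3, 0)
2. Z lies on line FU with FZ:ZU = 4:1 ⇒ Z = (0, 4/5)
3. D lies on line JU with JD:DU = -1:3 ⇒ D = (3/2, -1/2)
2·[ZUH] = -1/15, 2·[HUD] = -1
[ZUH]:[HUD] = -1/15:-1 = 1/15

[ZUH]:[HUD] = 1/15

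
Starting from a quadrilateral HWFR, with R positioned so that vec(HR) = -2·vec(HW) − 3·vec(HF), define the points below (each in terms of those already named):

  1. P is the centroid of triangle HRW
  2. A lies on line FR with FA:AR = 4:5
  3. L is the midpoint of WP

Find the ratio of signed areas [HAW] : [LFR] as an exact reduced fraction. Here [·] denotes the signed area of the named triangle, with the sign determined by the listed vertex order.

Choose coordinates H = (0, 0), W = (1, 0), F = (0, 1), R = (-2, -3).
1. P is the centroid of triangle HRW ⇒ P = (-1/3, -1)
2. A lies on line FR with FA:AR = 4:5 ⇒ A = (-8/9, -7/9)
3. L is the midpoint of WP ⇒ L = (1/3, -1/2)
2·[HAW] = 7/9, 2·[LFR] = 13/3
[HAW]:[LFR] = 7/9:13/3 = 7/39

[HAW]:[LFR] = 7/39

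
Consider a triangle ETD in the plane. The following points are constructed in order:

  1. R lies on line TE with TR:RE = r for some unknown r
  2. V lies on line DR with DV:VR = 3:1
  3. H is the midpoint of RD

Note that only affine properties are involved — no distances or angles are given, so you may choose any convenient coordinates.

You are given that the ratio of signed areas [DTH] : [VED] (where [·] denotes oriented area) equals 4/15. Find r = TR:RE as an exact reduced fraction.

Choose coordinates E = (0, 0), T = (1, 0), D = (0, 1).
1. With TR:RE = r, write λ = r/(r+1) so R = T + λ·(E−T); R is affine-linear in λ
2. V lies on line DR with DV:VR = 3:1 ⇒ V is an affine combination of earlier points and hence also affine-linear in λ
3. H is the midpoint of RD ⇒ H is an affine combination of earlier points and hence also affine-linear in λ
Every point depending on R is an affine combination of R and λ-independent points, so each such coordinate is linear in λ; the λ² term in each signed area is a multiple of (E−T)×(E−T) = 0, so 2·[DTH] and 2·[VED] are each linear in λ. Evaluating at λ=0 and λ=1:
  2·[DTH] = -1/2·λ,   2·[VED] = 3/4·λ − 3/4
So [DTH]:[VED] = (-1/2·λ) / (3/4·λ − 3/4). Setting this equal to 4/15:
  -1/2·λ = 4/15·(3/4·λ − 3/4)  ⇒  λ = 2/7
Then r = λ/(1−λ) = (2/7)/(5/7) = 2/5. Check: with r = 2/5, R = (5/7, 0) and [DTH]:[VED] = 4/15 as required.

r = 2/5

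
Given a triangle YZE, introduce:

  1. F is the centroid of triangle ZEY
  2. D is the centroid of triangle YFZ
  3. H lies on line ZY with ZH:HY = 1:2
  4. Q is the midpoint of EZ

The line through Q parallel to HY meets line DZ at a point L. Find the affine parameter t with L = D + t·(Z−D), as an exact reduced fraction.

Work in coordinates with Y = (0, 0), Z = (1, 0), E = (0, 1).
1. F is the centroid of triangle ZEY ⇒ F = (1/3, 1/3)
2. D is the centroid of triangle YFZ ⇒ D = (4/9, 1/9)
3. H lies on line ZY with ZH:HY = 1:2 ⇒ H = (2/3, 0)
4. Q is the midpoint of EZ ⇒ Q = (1/2, 1/2)
through Q parallel to HY: direction (-2/3, 0); meets DZ at L = (-3/2, 1/2)
L = D + t·(Z−D) with t = -7/2

t = -7/2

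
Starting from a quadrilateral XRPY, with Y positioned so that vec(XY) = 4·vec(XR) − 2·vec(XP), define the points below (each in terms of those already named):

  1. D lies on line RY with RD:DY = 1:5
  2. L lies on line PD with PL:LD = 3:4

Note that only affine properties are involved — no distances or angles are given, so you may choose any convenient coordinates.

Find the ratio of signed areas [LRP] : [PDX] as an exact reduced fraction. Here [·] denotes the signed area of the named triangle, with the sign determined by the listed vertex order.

Assign X = (0, 0), R = (1, 0), P = (0, 1), Y = (4, -2) — the answer is frame-independent, so this choice is without loss of generality.
1. D lies on line RY with RD:DY = 1:5 ⇒ D = (3/2, -1/3)
2. L lies on line PD with PL:LD = 3:4 ⇒ L = (9/14, 3/7)
2·[LRP] = -1/14, 2·[PDX] = -3/2
[LRP]:[PDX] = -1/14:-3/2 = 1/21

[LRP]:[PDX] = 1/21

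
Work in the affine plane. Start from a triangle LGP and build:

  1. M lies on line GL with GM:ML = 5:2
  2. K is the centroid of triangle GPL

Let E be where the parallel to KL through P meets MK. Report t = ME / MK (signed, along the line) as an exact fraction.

Set L = (0, 0), G = (1, 0), P = (0, 1); any affine frame gives the same invariant.
1. M lies on line GL with GM:ML = 5:2 ⇒ M = (2/7, 0)
2. K is the centroid of triangle GPL ⇒ K = (1/3, 1/3)
through P parallel to KL: direction (-1/3, -1/3); meets MK at E = (1/2, 3/2)
E = M + t·(K−M) with t = 9/2

t = 9/2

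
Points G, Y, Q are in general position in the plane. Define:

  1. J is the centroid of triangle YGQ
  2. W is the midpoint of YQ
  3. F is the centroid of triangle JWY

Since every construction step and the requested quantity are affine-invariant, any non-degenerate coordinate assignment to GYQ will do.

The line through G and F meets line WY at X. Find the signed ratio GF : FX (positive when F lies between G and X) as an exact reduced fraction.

GF:FX = 8

Assign G = (0, 0), Y = (1, 0), Q = (0, 1) — the answer is frame-independent, so this choice is without loss of generality.
1. J is the centroid of triangle YGQ ⇒ J = (1/3, 1/3)
2. W is the midpoint of YQ ⇒ W = (1/2, 1/2)
3. F is the centroid of triangle JWY ⇒ F = (11/18, 5/18)
line GF meets WY at X = (11/16, 5/16)
F = G + t·(X−G) with t = 8/9, so GF:FX = 8/9:1/9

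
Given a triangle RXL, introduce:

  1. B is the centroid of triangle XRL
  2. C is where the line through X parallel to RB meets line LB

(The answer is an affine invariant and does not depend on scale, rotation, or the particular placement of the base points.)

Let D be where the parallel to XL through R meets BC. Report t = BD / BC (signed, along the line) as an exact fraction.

t = 2

Set R = (0, 0), X = (1, 0), L = (0, 1); any affine frame gives the same invariant.
1. B is the centroid of triangle XRL ⇒ B = (1/3, 1/3)
2. C is where the line through X parallel to RB meets line LB ⇒ C = (2/3, -1/3)
through R parallel to XL: direction (-1, 1); meets BC at D = (1, -1)
D = B + t·(C−B) with t = 2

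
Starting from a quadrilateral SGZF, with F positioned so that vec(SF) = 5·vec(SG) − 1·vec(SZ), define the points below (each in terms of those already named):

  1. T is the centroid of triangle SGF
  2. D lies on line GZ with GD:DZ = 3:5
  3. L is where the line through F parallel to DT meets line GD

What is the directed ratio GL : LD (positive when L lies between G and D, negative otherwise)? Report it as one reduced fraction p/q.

GL:LD = -35/29

Set S = (0, 0), G = (1, 0), Z = (0, 1), F = (5, -1); any affine frame gives the same invariant.
1. T is the centroid of triangle SGF ⇒ T = (2, -1/3)
2. D lies on line GZ with GD:DZ = 3:5 ⇒ D = (5/8, 3/8)
3. L is where the line through F parallel to DT meets line GD ⇒ L = (-19/16, 35/16)
L = G + t·(D−G) with t = 35/6, so GL:LD = t:(1−t) = 35/6:-29/6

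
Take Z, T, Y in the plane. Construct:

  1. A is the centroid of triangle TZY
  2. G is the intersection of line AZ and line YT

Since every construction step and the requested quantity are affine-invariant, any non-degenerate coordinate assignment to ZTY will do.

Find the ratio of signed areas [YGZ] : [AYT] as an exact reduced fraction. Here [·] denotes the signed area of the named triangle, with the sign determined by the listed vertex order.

Choose coordinates Z = (0, 0), T = (1, 0), Y = (0, 1).
1. A is the centroid of triangle TZY ⇒ A = (1/3, 1/3)
2. G is the intersection of line AZ and line YT ⇒ G = (1/2, 1/2)
2·[YGZ] = -1/2, 2·[AYT] = -1/3
[YGZ]:[AYT] = -1/2:-1/3 = 3/2

[YGZ]:[AYT] = 3/2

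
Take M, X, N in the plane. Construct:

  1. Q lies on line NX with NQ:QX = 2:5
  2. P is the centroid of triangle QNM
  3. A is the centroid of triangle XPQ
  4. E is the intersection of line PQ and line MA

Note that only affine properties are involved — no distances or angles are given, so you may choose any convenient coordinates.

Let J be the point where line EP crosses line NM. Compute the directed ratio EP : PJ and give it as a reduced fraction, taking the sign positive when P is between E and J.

EP:PJ = 28

Choose coordinates M = (0, 0), X = (1, 0), N = (0, 1).
1. Q lies on line NX with NQ:QX = 2:5 ⇒ Q = (2/7, 5/7)
2. P is the centroid of triangle QNM ⇒ P = (2/21, 4/7)
3. A is the centroid of triangle XPQ ⇒ A = (29/63, 3/7)
4. E is the intersection of line PQ and line MA ⇒ E = (58/21, 18/7)
line EP meets NM at J = (0, 1/2)
P = E + t·(J−E) with t = 28/29, so EP:PJ = 28/29:1/29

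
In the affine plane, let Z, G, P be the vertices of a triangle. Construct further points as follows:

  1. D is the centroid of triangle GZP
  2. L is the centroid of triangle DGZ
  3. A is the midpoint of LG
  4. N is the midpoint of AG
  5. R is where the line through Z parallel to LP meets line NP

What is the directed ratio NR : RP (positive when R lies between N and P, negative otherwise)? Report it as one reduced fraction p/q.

Assign Z = (0, 0), G = (1, 0), P = (0, 1) — the answer is frame-independent, so this choice is without loss of generality.
1. D is the centroid of triangle GZP ⇒ D = (1/3, 1/3)
2. L is the centroid of triangle DGZ ⇒ L = (4/9, 1/9)
3. A is the midpoint of LG ⇒ A = (13/18, 1/18)
4. N is the midpoint of AG ⇒ N = (31/36, 1/36)
5. R is where the line through Z parallel to LP meets line NP ⇒ R = (-31/27, 62/27)
R = N + t·(P−N) with t = 7/3, so NR:RP = t:(1−t) = 7/3:-4/3

NR:RP = -7/4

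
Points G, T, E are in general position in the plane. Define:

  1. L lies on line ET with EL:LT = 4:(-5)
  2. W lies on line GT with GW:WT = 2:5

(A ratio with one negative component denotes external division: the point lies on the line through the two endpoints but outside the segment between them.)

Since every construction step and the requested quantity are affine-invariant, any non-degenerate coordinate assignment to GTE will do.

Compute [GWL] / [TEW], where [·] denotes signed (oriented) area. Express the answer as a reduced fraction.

[GWL]:[TEW] = 2

Work in coordinates with G = (0, 0), T = (1, 0), E = (0, 1).
1. L lies on line ET with EL:LT = 4:(-5) ⇒ L = (-4, 5)
2. W lies on line GT with GW:WT = 2:5 ⇒ W = (2/7, 0)
2·[GWL] = 10/7, 2·[TEW] = 5/7
[GWL]:[TEW] = 10/7:5/7 = 2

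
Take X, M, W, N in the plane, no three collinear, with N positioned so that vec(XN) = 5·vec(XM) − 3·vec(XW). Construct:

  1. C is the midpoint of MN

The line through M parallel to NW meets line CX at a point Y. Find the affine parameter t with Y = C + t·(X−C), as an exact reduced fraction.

Assign X = (0, 0), M = (1, 0), W = (0, 1), N = (5, -3) — the answer is frame-independent, so this choice is without loss of generality.
1. C is the midpoint of MN ⇒ C = (3, -3/2)
through M parallel to NW: direction (-5, 4); meets CX at Y = (8/3, -4/3)
Y = C + t·(X−C) with t = 1/9

t = 1/9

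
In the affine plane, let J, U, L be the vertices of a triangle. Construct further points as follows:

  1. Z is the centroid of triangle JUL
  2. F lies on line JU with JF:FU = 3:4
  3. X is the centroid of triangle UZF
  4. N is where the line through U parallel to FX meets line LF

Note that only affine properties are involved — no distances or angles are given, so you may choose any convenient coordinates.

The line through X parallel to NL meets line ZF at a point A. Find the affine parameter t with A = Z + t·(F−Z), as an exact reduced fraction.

t = -10/3

Choose coordinates J = (0, 0), U = (1, 0), L = (0, 1).
1. Z is the centroid of triangle JUL ⇒ Z = (1/3, 1/3)
2. F lies on line JU with JF:FU = 3:4 ⇒ F = (3/7, 0)
3. X is the centroid of triangle UZF ⇒ X = (37/63, 1/9)
4. N is where the line through U parallel to FX meets line LF ⇒ N = (51/91, -4/13)
through X parallel to NL: direction (-51/91, 17/13); meets ZF at A = (1/63, 13/9)
A = Z + t·(F−Z) with t = -10/3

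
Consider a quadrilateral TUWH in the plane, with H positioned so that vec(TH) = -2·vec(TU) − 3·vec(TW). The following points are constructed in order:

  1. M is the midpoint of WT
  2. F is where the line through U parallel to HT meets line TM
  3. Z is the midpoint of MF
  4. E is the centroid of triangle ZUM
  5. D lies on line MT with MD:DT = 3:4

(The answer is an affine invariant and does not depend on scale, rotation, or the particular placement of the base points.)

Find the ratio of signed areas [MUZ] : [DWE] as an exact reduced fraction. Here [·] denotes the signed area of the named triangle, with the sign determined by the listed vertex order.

[MUZ]:[DWE] = 21/5

Work in coordinates with T = (0, 0), U = (1, 0), W = (0, 1), H = (-2, -3).
1. M is the midpoint of WT ⇒ M = (0, 1/2)
2. F is where the line through U parallel to HT meets line TM ⇒ F = (0, -3/2)
3. Z is the midpoint of MF ⇒ Z = (0, -1/2)
4. E is the centroid of triangle ZUM ⇒ E = (1/3, 0)
5. D lies on line MT with MD:DT = 3:4 ⇒ D = (0, 2/7)
2·[MUZ] = -1, 2·[DWE] = -5/21
[MUZ]:[DWE] = -1:-5/21 = 21/5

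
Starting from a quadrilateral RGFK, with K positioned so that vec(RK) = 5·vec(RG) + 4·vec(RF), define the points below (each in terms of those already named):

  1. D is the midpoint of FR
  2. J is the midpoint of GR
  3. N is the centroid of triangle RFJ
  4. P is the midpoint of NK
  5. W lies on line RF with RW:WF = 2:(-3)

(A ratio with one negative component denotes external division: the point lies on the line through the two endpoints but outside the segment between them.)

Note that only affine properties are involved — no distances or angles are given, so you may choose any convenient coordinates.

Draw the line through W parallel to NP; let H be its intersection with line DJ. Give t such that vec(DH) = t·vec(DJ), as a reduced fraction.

t = 145/51

Assign R = (0, 0), G = (1, 0), F = (0, 1), K = (5, 4) — the answer is frame-independent, so this choice is without loss of generality.
1. D is the midpoint of FR ⇒ D = (0, 1/2)
2. J is the midpoint of GR ⇒ J = (1/2, 0)
3. N is the centroid of triangle RFJ ⇒ N = (1/6, 1/3)
4. P is the midpoint of NK ⇒ P = (31/12, 13/6)
5. W lies on line RF with RW:WF = 2:(-3) ⇒ W = (0, -2)
through W parallel to NP: direction (29/12, 11/6); meets DJ at H = (145/102, -47/51)
H = D + t·(J−D) with t = 145/51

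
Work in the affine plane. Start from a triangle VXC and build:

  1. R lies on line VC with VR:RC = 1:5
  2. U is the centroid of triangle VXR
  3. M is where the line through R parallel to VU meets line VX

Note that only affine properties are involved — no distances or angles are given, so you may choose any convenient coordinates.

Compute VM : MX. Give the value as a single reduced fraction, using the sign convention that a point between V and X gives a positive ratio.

Assign V = (0, 0), X = (1, 0), C = (0, 1) — the answer is frame-independent, so this choice is without loss of generality.
1. R lies on line VC with VR:RC = 1:5 ⇒ R = (0, 1/6)
2. U is the centroid of triangle VXR ⇒ U = (1/3, 1/18)
3. M is where the line through R parallel to VU meets line VX ⇒ M = (-1, 0)
M = V + t·(X−V) with t = -1, so VM:MX = t:(1−t) = -1:2

VM:MX = -1/2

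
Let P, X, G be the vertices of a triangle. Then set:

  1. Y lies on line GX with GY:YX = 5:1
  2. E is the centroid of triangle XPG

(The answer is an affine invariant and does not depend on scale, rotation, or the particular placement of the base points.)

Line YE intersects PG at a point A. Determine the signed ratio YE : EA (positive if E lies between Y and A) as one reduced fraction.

YE:EA = 3/2

Choose coordinates P = (0, 0), X = (1, 0), G = (0, 1).
1. Y lies on line GX with GY:YX = 5:1 ⇒ Y = (5/6, 1/6)
2. E is the centroid of triangle XPG ⇒ E = (1/3, 1/3)
line YE meets PG at A = (0, 4/9)
E = Y + t·(A−Y) with t = 3/5, so YE:EA = 3/5:2/5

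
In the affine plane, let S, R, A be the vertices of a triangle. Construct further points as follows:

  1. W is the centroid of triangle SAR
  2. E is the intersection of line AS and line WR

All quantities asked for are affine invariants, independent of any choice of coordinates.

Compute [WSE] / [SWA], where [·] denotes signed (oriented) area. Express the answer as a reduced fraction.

Choose coordinates S = (0, 0), R = (1, 0), A = (0, 1).
1. W is the centroid of triangle SAR ⇒ W = (1/3, 1/3)
2. E is the intersection of line AS and line WR ⇒ E = (0, 1/2)
2·[WSE] = -1/6, 2·[SWA] = 1/3
[WSE]:[SWA] = -1/6:1/3 = -1/2

[WSE]:[SWA] = -1/2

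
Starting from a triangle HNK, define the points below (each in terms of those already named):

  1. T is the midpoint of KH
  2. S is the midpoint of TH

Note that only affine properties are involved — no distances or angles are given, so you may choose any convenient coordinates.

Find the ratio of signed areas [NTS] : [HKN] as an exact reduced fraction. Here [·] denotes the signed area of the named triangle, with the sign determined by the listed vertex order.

Assign H = (0, 0), N = (1, 0), K = (0, 1) — the answer is frame-independent, so this choice is without loss of generality.
1. T is the midpoint of KH ⇒ T = (0, 1/2)
2. S is the midpoint of TH ⇒ S = (0, 1/4)
2·[NTS] = 1/4, 2·[HKN] = -1
[NTS]:[HKN] = 1/4:-1 = -1/4

[NTS]:[HKN] = -1/4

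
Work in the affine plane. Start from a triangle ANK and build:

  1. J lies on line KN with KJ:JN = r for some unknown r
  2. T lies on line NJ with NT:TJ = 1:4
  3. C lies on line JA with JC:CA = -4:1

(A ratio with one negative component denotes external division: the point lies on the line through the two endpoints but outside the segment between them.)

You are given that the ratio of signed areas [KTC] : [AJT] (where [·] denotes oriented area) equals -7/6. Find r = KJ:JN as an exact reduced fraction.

r = -3/2

Choose coordinates A = (0, 0), N = (1, 0), K = (0, 1).
1. With KJ:JN = r, write λ = r/(r+1) so J = K + λ·(N−K); J is affine-linear in λ
2. T lies on line NJ with NT:TJ = 1:4 ⇒ T is an affine combination of earlier points and hence also affine-linear in λ
3. C lies on line JA with JC:CA = -4:1 ⇒ C is an affine combination of earlier points and hence also affine-linear in λ
Every point depending on J is an affine combination of J and λ-independent points, so each such coordinate is linear in λ; the λ² term in each signed area is a multiple of (N−K)×(N−K) = 0, so 2·[KTC] and 2·[AJT] are each linear in λ. Evaluating at λ=0 and λ=1:
  2·[KTC] = -4/15·λ − 16/15,   2·[AJT] = 4/5·λ − 4/5
So [KTC]:[AJT] = (-4/15·λ − 16/15) / (4/5·λ − 4/5). Setting this equal to -7/6:
  -4/15·λ − 16/15 = -7/6·(4/5·λ − 4/5)  ⇒  λ = 3
Then r = λ/(1−λ) = (3)/(-2) = -3/2. Check: with r = -3/2, J = (3, -2) and [KTC]:[AJT] = -7/6 as required.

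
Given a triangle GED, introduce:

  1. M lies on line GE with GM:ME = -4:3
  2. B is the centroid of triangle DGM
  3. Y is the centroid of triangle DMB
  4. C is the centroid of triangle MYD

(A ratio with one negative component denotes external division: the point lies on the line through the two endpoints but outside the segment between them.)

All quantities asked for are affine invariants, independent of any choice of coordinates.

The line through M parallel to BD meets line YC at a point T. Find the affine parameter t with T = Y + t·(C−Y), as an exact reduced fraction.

Set G = (0, 0), E = (1, 0), D = (0, 1); any affine frame gives the same invariant.
1. M lies on line GE with GM:ME = -4:3 ⇒ M = (4, 0)
2. B is the centroid of triangle DGM ⇒ B = (4/3, 1/3)
3. Y is the centroid of triangle DMB ⇒ Y = (16/9, 4/9)
4. C is the centroid of triangle MYD ⇒ C = (52/27, 13/27)
through M parallel to BD: direction (-4/3, 2/3); meets YC at T = (8/3, 2/3)
T = Y + t·(C−Y) with t = 6

t = 6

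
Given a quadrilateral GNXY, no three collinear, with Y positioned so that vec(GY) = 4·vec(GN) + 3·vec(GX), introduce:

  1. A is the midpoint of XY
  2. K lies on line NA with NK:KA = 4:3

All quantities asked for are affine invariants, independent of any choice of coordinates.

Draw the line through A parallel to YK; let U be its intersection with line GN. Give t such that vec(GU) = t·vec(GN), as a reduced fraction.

Work in coordinates with G = (0, 0), N = (1, 0), X = (0, 1), Y = (4, 3).
1. A is the midpoint of XY ⇒ A = (2, 2)
2. K lies on line NA with NK:KA = 4:3 ⇒ K = (11/7, 8/7)
through A parallel to YK: direction (-17/7, -13/7); meets GN at U = (-8/13, 0)
U = G + t·(N−G) with t = -8/13

t = -8/13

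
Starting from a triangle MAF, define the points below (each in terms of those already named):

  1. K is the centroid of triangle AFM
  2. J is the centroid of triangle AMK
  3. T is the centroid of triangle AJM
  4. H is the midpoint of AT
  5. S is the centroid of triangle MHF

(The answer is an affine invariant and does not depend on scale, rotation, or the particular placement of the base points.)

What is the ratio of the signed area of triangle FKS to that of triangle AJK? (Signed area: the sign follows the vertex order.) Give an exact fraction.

[FKS]:[AJK] = 1/2

Choose coordinates M = (0, 0), A = (1, 0), F = (0, 1).
1. K is the centroid of triangle AFM ⇒ K = (1/3, 1/3)
2. J is the centroid of triangle AMK ⇒ J = (4/9, 1/9)
3. T is the centroid of triangle AJM ⇒ T = (13/27, 1/27)
4. H is the midpoint of AT ⇒ H = (20/27, 1/54)
5. S is the centroid of triangle MHF ⇒ S = (20/81, 55/162)
2·[FKS] = -1/18, 2·[AJK] = -1/9
[FKS]:[AJK] = -1/18:-1/9 = 1/2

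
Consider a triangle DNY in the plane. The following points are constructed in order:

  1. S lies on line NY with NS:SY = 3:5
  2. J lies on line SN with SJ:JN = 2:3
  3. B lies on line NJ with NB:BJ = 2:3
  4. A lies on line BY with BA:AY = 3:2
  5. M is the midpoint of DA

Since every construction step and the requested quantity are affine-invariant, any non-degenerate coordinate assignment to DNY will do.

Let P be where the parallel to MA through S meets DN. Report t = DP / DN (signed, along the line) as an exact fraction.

Work in coordinates with D = (0, 0), N = (1, 0), Y = (0, 1).
1. S lies on line NY with NS:SY = 3:5 ⇒ S = (5/8, 3/8)
2. J lies on line SN with SJ:JN = 2:3 ⇒ J = (31/40, 9/40)
3. B lies on line NJ with NB:BJ = 2:3 ⇒ B = (91/100, 9/100)
4. A lies on line BY with BA:AY = 3:2 ⇒ A = (91/250, 159/250)
5. M is the midpoint of DA ⇒ M = (91/500, 159/500)
through S parallel to MA: direction (91/500, 159/500); meets DN at P = (87/212, 0)
P = D + t·(N−D) with t = 87/212

t = 87/212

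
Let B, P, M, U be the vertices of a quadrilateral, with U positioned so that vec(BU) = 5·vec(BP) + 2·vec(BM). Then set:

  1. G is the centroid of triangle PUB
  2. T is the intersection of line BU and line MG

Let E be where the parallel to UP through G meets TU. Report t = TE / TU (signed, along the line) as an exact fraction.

t = 16/33

Assign B = (0, 0), P = (1, 0), M = (0, 1), U = (5, 2) — the answer is frame-independent, so this choice is without loss of generality.
1. G is the centroid of triangle PUB ⇒ G = (2, 2/3)
2. T is the intersection of line BU and line MG ⇒ T = (30/17, 12/17)
through G parallel to UP: direction (-4, -2); meets TU at E = (10/3, 4/3)
E = T + t·(U−T) with t = 16/33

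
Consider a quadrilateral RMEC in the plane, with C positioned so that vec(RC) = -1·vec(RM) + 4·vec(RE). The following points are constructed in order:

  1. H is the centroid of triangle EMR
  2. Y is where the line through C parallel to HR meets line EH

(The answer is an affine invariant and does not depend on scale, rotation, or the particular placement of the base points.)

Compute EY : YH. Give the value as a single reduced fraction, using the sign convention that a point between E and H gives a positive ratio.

EY:YH = -4/5

Choose coordinates R = (0, 0), M = (1, 0), E = (0, 1), C = (-1, 4).
1. H is the centroid of triangle EMR ⇒ H = (1/3, 1/3)
2. Y is where the line through C parallel to HR meets line EH ⇒ Y = (-4/3, 11/3)
Y = E + t·(H−E) with t = -4, so EY:YH = t:(1−t) = -4:5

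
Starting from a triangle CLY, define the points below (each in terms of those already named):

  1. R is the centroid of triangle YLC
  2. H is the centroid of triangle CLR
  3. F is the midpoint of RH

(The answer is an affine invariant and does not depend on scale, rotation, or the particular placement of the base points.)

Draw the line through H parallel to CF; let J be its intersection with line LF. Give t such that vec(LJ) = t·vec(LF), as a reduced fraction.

Set C = (0, 0), L = (1, 0), Y = (0, 1); any affine frame gives the same invariant.
1. R is the centroid of triangle YLC ⇒ R = (1/3, 1/3)
2. H is the centroid of triangle CLR ⇒ H = (4/9, 1/9)
3. F is the midpoint of RH ⇒ F = (7/18, 2/9)
through H parallel to CF: direction (7/18, 2/9); meets LF at J = (13/24, 1/6)
J = L + t·(F−L) with t = 3/4

t = 3/4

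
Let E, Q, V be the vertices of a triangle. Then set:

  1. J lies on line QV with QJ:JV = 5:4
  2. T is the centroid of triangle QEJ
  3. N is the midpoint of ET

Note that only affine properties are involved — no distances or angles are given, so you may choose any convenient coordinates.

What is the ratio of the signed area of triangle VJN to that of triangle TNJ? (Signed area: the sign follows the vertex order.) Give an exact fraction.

[VJN]:[TNJ] = 16/5

Work in coordinates with E = (0, 0), Q = (1, 0), V = (0, 1).
1. J lies on line QV with QJ:JV = 5:4 ⇒ J = (4/9, 5/9)
2. T is the centroid of triangle QEJ ⇒ T = (13/27, 5/27)
3. N is the midpoint of ET ⇒ N = (13/54, 5/54)
2·[VJN] = -8/27, 2·[TNJ] = -5/54
[VJN]:[TNJ] = -8/27:-5/54 = 16/5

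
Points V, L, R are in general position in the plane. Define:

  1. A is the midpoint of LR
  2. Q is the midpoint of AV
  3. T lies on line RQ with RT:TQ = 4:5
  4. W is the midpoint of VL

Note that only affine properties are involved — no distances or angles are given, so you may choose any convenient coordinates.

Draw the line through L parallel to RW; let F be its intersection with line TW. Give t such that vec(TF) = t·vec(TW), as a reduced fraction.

Set V = (0, 0), L = (1, 0), R = (0, 1); any affine frame gives the same invariant.
1. A is the midpoint of LR ⇒ A = (1/2, 1/2)
2. Q is the midpoint of AV ⇒ Q = (1/4, 1/4)
3. T lies on line RQ with RT:TQ = 4:5 ⇒ T = (1/9, 2/3)
4. W is the midpoint of VL ⇒ W = (1/2, 0)
through L parallel to RW: direction (1/2, -1); meets TW at F = (4, -6)
F = T + t·(W−T) with t = 10

t = 10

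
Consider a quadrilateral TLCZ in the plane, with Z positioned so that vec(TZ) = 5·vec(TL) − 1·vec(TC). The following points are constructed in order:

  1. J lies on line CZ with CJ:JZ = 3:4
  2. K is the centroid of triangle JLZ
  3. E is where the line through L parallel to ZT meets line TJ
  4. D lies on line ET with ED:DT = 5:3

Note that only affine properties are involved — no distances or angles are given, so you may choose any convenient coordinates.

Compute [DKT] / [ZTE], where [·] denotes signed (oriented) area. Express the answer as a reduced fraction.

[DKT]:[ZTE] = 21/160

Assign T = (0, 0), L = (1, 0), C = (0, 1), Z = (5, -1) — the answer is frame-independent, so this choice is without loss of generality.
1. J lies on line CZ with CJ:JZ = 3:4 ⇒ J = (15/7, 1/7)
2. K is the centroid of triangle JLZ ⇒ K = (19/7, -2/7)
3. E is where the line through L parallel to ZT meets line TJ ⇒ E = (3/4, 1/20)
4. D lies on line ET with ED:DT = 5:3 ⇒ D = (9/32, 3/160)
2·[DKT] = -21/160, 2·[ZTE] = -1
[DKT]:[ZTE] = -21/160:-1 = 21/160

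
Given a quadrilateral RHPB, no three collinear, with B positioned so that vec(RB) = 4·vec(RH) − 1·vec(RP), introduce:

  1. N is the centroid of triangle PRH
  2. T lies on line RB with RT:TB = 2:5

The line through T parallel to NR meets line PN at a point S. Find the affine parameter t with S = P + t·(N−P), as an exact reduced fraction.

Set R = (0, 0), H = (1, 0), P = (0, 1), B = (4, -1); any affine frame gives the same invariant.
1. N is the centroid of triangle PRH ⇒ N = (1/3, 1/3)
2. T lies on line RB with RT:TB = 2:5 ⇒ T = (8/7, -2/7)
through T parallel to NR: direction (-1/3, -1/3); meets PN at S = (17/21, -13/21)
S = P + t·(N−P) with t = 17/7

t = 17/7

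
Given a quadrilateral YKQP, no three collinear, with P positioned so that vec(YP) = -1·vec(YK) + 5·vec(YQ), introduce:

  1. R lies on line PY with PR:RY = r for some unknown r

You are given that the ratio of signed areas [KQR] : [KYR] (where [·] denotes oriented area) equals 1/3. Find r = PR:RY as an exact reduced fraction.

r = 4/3

Work in coordinates with Y = (0, 0), K = (1, 0), Q = (0, 1), P = (-1, 5).
1. With PR:RY = r, write λ = r/(r+1) so R = P + λ·(Y−P); R is affine-linear in λ
Every point depending on R is an affine combination of R and λ-independent points, so each such coordinate is linear in λ; the λ² term in each signed area is a multiple of (Y−P)×(Y−P) = 0, so 2·[KQR] and 2·[KYR] are each linear in λ. Evaluating at λ=0 and λ=1:
  2·[KQR] = 4·λ − 3,   2·[KYR] = 5·λ − 5
So [KQR]:[KYR] = (4·λ − 3) / (5·λ − 5). Setting this equal to 1/3:
  4·λ − 3 = 1/3·(5·λ − 5)  ⇒  λ = 4/7
Then r = λ/(1−λ) = (4/7)/(3/7) = 4/3. Check: with r = 4/3, R = (-3/7, 15/7) and [KQR]:[KYR] = 1/3 as required.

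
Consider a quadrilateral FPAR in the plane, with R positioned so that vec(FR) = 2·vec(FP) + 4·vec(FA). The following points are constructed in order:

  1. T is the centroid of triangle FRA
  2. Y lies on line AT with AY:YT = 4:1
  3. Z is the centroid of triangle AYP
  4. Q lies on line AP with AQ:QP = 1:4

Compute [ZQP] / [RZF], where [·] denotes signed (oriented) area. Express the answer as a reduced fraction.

Set F = (0, 0), P = (1, 0), A = (0, 1), R = (2, 4); any affine frame gives the same invariant.
1. T is the centroid of triangle FRA ⇒ T = (2/3, 5/3)
2. Y lies on line AT with AY:YT = 4:1 ⇒ Y = (8/15, 23/15)
3. Z is the centroid of triangle AYP ⇒ Z = (23/45, 38/45)
4. Q lies on line AP with AQ:QP = 1:4 ⇒ Q = (1/5, 4/5)
2·[ZQP] = 64/225, 2·[RZF] = -16/45
[ZQP]:[RZF] = 64/225:-16/45 = -4/5

[ZQP]:[RZF] = -4/5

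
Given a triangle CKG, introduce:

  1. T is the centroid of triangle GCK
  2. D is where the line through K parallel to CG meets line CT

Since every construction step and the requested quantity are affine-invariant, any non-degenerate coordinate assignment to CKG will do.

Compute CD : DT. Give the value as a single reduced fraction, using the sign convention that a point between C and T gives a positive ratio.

Choose coordinates C = (0, 0), K = (1, 0), G = (0, 1).
1. T is the centroid of triangle GCK ⇒ T = (1/3, 1/3)
2. D is where the line through K parallel to CG meets line CT ⇒ D = (1, 1)
D = C + t·(T−C) with t = 3, so CD:DT = t:(1−t) = 3:-2

CD:DT = -3/2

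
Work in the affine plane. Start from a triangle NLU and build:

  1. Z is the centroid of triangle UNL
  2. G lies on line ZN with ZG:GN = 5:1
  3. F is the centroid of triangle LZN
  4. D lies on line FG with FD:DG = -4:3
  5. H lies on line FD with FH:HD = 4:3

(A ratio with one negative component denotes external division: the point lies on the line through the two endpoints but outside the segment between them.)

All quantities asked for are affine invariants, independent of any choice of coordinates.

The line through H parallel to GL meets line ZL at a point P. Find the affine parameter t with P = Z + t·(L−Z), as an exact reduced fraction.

Assign N = (0, 0), L = (1, 0), U = (0, 1) — the answer is frame-independent, so this choice is without loss of generality.
1. Z is the centroid of triangle UNL ⇒ Z = (1/3, 1/3)
2. G lies on line ZN with ZG:GN = 5:1 ⇒ G = (1/18, 1/18)
3. F is the centroid of triangle LZN ⇒ F = (4/9, 1/9)
4. D lies on line FG with FD:DG = -4:3 ⇒ D = (-10/9, -1/9)
5. H lies on line FD with FH:HD = 4:3 ⇒ H = (-4/9, -1/63)
through H parallel to GL: direction (17/18, -1/18); meets ZL at P = (43/35, -4/35)
P = Z + t·(L−Z) with t = 47/35

t = 47/35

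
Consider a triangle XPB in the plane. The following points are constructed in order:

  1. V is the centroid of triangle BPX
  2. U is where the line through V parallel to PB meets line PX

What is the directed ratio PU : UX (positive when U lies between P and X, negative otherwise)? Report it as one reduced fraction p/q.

Set X = (0, 0), P = (1, 0), B = (0, 1); any affine frame gives the same invariant.
1. V is the centroid of triangle BPX ⇒ V = (1/3, 1/3)
2. U is where the line through V parallel to PB meets line PX ⇒ U = (2/3, 0)
U = P + t·(X−P) with t = 1/3, so PU:UX = t:(1−t) = 1/3:2/3

PU:UX = 1/2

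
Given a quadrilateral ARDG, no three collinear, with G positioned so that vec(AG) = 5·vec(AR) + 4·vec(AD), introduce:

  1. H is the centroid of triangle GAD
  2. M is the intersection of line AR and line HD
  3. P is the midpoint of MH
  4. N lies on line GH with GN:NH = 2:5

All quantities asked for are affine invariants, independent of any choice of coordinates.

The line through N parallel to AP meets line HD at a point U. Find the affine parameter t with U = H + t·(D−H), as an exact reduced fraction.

Set A = (0, 0), R = (1, 0), D = (0, 1), G = (5, 4); any affine frame gives the same invariant.
1. H is the centroid of triangle GAD ⇒ H = (5/3, 5/3)
2. M is the intersection of line AR and line HD ⇒ M = (-5/2, 0)
3. P is the midpoint of MH ⇒ P = (-5/12, 5/6)
4. N lies on line GH with GN:NH = 2:5 ⇒ N = (85/21, 10/3)
through N parallel to AP: direction (-5/12, 5/6); meets HD at U = (365/84, 115/42)
U = H + t·(D−H) with t = -45/28

t = -45/28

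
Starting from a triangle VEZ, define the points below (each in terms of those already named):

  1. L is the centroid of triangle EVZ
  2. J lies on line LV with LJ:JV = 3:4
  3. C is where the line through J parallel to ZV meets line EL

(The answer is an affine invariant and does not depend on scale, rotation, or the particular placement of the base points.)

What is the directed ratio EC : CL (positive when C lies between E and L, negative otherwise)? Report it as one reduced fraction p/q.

EC:CL = -17/3

Work in coordinates with V = (0, 0), E = (1, 0), Z = (0, 1).
1. L is the centroid of triangle EVZ ⇒ L = (1/3, 1/3)
2. J lies on line LV with LJ:JV = 3:4 ⇒ J = (4/21, 4/21)
3. C is where the line through J parallel to ZV meets line EL ⇒ C = (4/21, 17/42)
C = E + t·(L−E) with t = 17/14, so EC:CL = t:(1−t) = 17/14:-3/14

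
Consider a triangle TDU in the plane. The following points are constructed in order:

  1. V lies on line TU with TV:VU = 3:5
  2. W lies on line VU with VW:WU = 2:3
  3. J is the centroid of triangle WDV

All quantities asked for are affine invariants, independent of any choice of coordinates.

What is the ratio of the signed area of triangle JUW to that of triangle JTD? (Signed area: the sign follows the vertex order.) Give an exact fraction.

[JUW]:[JTD] = 3/8

Assign T = (0, 0), D = (1, 0), U = (0, 1) — the answer is frame-independent, so this choice is without loss of generality.
1. V lies on line TU with TV:VU = 3:5 ⇒ V = (0, 3/8)
2. W lies on line VU with VW:WU = 2:3 ⇒ W = (0, 5/8)
3. J is the centroid of triangle WDV ⇒ J = (1/3, 1/3)
2·[JUW] = 1/8, 2·[JTD] = 1/3
[JUW]:[JTD] = 1/8:1/3 = 3/8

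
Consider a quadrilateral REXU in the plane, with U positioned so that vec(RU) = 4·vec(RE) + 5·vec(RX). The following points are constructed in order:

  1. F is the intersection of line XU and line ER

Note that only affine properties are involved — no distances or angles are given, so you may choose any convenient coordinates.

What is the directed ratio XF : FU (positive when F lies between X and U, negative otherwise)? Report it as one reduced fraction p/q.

XF:FU = -1/5

Set R = (0, 0), E = (1, 0), X = (0, 1), U = (4, 5); any affine frame gives the same invariant.
1. F is the intersection of line XU and line ER ⇒ F = (-1, 0)
F = X + t·(U−X) with t = -1/4, so XF:FU = t:(1−t) = -1/4:5/4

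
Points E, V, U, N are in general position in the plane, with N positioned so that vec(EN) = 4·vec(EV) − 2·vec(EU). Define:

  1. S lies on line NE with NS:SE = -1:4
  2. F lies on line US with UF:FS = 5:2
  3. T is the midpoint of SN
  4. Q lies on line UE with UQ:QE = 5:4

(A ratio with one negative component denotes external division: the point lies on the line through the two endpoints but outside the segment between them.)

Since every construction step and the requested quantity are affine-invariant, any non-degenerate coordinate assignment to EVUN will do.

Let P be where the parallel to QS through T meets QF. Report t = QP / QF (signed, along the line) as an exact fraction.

t = -7/20

Assign E = (0, 0), V = (1, 0), U = (0, 1), N = (4, -2) — the answer is frame-independent, so this choice is without loss of generality.
1. S lies on line NE with NS:SE = -1:4 ⇒ S = (16/3, -8/3)
2. F lies on line US with UF:FS = 5:2 ⇒ F = (80/21, -34/21)
3. T is the midpoint of SN ⇒ T = (14/3, -7/3)
4. Q lies on line UE with UQ:QE = 5:4 ⇒ Q = (0, 4/9)
through T parallel to QS: direction (16/3, -28/9); meets QF at P = (-4/3, 7/6)
P = Q + t·(F−Q) with t = -7/20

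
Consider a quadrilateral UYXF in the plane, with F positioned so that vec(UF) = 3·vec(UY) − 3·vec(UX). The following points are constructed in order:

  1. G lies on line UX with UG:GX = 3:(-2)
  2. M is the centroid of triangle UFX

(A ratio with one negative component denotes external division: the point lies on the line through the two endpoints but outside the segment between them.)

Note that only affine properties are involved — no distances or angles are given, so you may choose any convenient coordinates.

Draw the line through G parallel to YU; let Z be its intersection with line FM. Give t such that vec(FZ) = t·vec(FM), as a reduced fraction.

Choose coordinates U = (0, 0), Y = (1, 0), X = (0, 1), F = (3, -3).
1. G lies on line UX with UG:GX = 3:(-2) ⇒ G = (0, 3)
2. M is the centroid of triangle UFX ⇒ M = (1, -2/3)
through G parallel to YU: direction (-1, 0); meets FM at Z = (-15/7, 3)
Z = F + t·(M−F) with t = 18/7

t = 18/7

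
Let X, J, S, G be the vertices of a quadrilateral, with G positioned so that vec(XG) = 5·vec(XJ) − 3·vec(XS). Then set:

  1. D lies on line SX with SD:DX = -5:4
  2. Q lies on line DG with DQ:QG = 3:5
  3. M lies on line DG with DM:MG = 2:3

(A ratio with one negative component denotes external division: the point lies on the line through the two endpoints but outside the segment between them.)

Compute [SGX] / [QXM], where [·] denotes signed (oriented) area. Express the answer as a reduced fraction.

Choose coordinates X = (0, 0), J = (1, 0), S = (0, 1), G = (5, -3).
1. D lies on line SX with SD:DX = -5:4 ⇒ D = (0, -4)
2. Q lies on line DG with DQ:QG = 3:5 ⇒ Q = (15/8, -29/8)
3. M lies on line DG with DM:MG = 2:3 ⇒ M = (2, -18/5)
2·[SGX] = -5, 2·[QXM] = -1/2
[SGX]:[QXM] = -5:-1/2 = 10

[SGX]:[QXM] = 10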